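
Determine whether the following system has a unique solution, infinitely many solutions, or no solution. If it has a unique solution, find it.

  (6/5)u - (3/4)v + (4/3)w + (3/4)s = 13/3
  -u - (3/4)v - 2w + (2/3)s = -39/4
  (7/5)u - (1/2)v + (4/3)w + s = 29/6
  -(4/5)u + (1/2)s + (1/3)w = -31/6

Row-reduce the augmented matrix:
R1 ← R1 / (6/5).
R2 ← R2 + 1·R1.
R3 ← R3 − 7/5·R1.
R4 ← R4 + 4/5·R1.
R2 ← R2 / (-11/8).
R1 ← R1 + 5/8·R2.
R3 ← R3 − 3/8·R2.
R4 ← R4 + 1/2·R2.
R3 ← R3 / (-46/99).
R1 ← R1 − 50/33·R3.
R2 ← R2 − 64/99·R3.
R4 ← R4 − 17/11·R3.
R4 ← R4 / (1169/552).
R1 ← R1 − 110/69·R4.
R2 ← R2 + 19/69·R4.
R3 ← R3 + 189/184·R4.
Reading off the reduced rows gives u = 5, v = 1, w = 1, s = -3.

u = 5, v = 1, w = 1, s = -3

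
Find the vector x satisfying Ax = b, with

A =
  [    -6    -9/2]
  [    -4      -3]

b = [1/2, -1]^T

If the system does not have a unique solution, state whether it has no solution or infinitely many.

Row-reduce:
R1 ← R1 / (-6).
R2 ← R2 + 4·R1.
Row 2 reduces to 0 = -4/3, a contradiction. The system is inconsistent.

no solution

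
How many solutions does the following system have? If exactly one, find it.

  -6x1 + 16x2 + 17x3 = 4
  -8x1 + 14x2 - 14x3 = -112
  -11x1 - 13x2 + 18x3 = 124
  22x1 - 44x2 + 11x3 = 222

Row-reduce:
R1 ← R1 / (-6).
R2 ← R2 + 8·R1.
R3 ← R3 + 11·R1.
R4 ← R4 − 22·R1.
R2 ← R2 / (-22/3).
R1 ← R1 + 8/3·R2.
R3 ← R3 + 127/3·R2.
R4 ← R4 − 44/3·R2.
R3 ← R3 / (397/2).
R1 ← R1 − 21/2·R3.
R2 ← R2 − 5·R3.
Row 4 reduces to 0 = 2, a contradiction. The system is inconsistent.

no solution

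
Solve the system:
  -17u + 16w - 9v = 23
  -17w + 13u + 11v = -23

infinitely many solutions

Row-reduce:
R1 ← R1 / (-17).
R2 ← R2 − 13·R1.
R2 ← R2 / (70/17).
R1 ← R1 − 9/17·R2.
Rank is 2 with 3 unknowns, leaving w free.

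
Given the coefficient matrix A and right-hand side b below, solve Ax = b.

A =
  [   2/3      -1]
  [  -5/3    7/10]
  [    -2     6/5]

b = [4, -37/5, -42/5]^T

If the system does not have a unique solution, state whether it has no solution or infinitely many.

no solution

Row-reduce:
R1 ← R1 / (2/3).
R2 ← R2 + 5/3·R1.
R3 ← R3 + 2·R1.
R2 ← R2 / (-9/5).
R1 ← R1 + 3/2·R2.
R3 ← R3 + 9/5·R2.
Row 3 reduces to 0 = 1, a contradiction. The system is inconsistent.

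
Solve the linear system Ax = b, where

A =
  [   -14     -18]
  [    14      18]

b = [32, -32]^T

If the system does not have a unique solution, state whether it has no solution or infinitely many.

Row-reduce:
R1 ← R1 / (-14).
R2 ← R2 − 14·R1.
Rank is 1 with 2 unknowns, leaving x_2 free.

infinitely many solutions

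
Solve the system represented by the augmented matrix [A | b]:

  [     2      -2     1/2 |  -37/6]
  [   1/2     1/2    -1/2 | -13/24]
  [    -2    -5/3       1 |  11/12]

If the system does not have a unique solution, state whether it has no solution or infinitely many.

x_1 = -4/3, x_2 = 9/4, x_3 = 2

Row-reduce the augmented matrix:
R1 ← R1 / (2).
R2 ← R2 − 1/2·R1.
R3 ← R3 + 2·R1.
R1 ← R1 + 1·R2.
R3 ← R3 + 11/3·R2.
R3 ← R3 / (-19/24).
R1 ← R1 + 3/8·R3.
R2 ← R2 + 5/8·R3.
Reading off the reduced rows gives x_1 = -4/3, x_2 = 9/4, x_3 = 2.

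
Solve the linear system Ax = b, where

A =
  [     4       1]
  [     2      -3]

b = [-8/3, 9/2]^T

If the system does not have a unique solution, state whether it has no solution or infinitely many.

x_1 = -1/4, x_2 = -5/3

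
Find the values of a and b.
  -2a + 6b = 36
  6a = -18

Row-reduce the augmented matrix:
R1 ← R1 / (-2).
R2 ← R2 − 6·R1.
R2 ← R2 / (18).
R1 ← R1 + 3·R2.
Reading off the reduced rows gives a = -3, b = 5.

a = -3, b = 5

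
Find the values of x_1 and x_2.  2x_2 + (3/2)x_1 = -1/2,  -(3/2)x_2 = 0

x_1 = -1/3, x_2 = 0

Row-reduce the augmented matrix:
R1 ← R1 / (3/2).
R2 ← R2 / (-3/2).
R1 ← R1 − 4/3·R2.
Reading off the reduced rows gives x_1 = -1/3, x_2 = 0.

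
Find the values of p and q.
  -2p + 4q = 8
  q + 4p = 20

p = 4, q = 4

From equation 2: q = 20 − 4·p.
Substitute into equation 1 and solve: p = 4.
Then q = 4.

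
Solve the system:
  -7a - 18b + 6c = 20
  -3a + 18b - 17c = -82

infinitely many solutions

Row-reduce:
R1 ← R1 / (-7).
R2 ← R2 + 3·R1.
R2 ← R2 / (180/7).
R1 ← R1 − 18/7·R2.
Rank is 2 with 3 unknowns, leaving c free.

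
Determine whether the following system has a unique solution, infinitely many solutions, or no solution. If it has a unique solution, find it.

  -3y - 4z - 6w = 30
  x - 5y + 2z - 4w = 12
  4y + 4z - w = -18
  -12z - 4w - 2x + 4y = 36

infinitely many solutions

Row-reduce:
Swap R1 and R2.
R4 ← R4 + 2·R1.
R2 ← R2 / (-3).
R1 ← R1 + 5·R2.
R3 ← R3 − 4·R2.
R4 ← R4 + 6·R2.
R3 ← R3 / (-4/3).
R1 ← R1 − 26/3·R3.
R2 ← R2 − 4/3·R3.
Rank is 3 with 4 unknowns, leaving w free.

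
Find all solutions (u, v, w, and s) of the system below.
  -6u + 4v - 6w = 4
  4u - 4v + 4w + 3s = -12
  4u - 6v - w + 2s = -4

Row-reduce:
R1 ← R1 / (-6).
R2 ← R2 − 4·R1.
R3 ← R3 − 4·R1.
R2 ← R2 / (-4/3).
R1 ← R1 + 2/3·R2.
R3 ← R3 + 10/3·R2.
R3 ← R3 / (-5).
R1 ← R1 − 1·R3.
Rank is 3 with 4 unknowns, leaving s free.

infinitely many solutions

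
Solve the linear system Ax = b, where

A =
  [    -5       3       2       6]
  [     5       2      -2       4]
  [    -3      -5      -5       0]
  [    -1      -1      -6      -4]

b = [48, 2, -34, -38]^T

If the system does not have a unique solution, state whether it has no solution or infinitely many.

x_1 = -2, x_2 = 4, x_3 = 4, x_4 = 3

Row-reduce the augmented matrix:
R1 ← R1 / (-5).
R2 ← R2 − 5·R1.
R3 ← R3 + 3·R1.
R4 ← R4 + 1·R1.
R2 ← R2 / (5).
R1 ← R1 + 3/5·R2.
R3 ← R3 + 34/5·R2.
R4 ← R4 + 8/5·R2.
R3 ← R3 / (-31/5).
R1 ← R1 + 2/5·R3.
R4 ← R4 + 32/5·R3.
R4 ← R4 / (-382/31).
R1 ← R1 + 20/31·R4.
R2 ← R2 − 2·R4.
R3 ← R3 + 50/31·R4.
Reading off the reduced rows gives x_1 = -2, x_2 = 4, x_3 = 4, x_4 = 3.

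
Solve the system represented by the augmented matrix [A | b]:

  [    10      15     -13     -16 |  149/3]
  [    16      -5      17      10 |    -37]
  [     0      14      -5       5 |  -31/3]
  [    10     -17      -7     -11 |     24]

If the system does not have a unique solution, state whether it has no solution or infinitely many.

x_1 = -1/3, x_2 = 1/3, x_3 = 0, x_4 = -3

Row-reduce the augmented matrix:
R1 ← R1 / (10).
R2 ← R2 − 16·R1.
R4 ← R4 − 10·R1.
R2 ← R2 / (-29).
R1 ← R1 − 3/2·R2.
R3 ← R3 − 14·R2.
R4 ← R4 + 32·R2.
R3 ← R3 / (1921/145).
R1 ← R1 − 19/29·R3.
R2 ← R2 + 189/145·R3.
R4 ← R4 + 5178/145·R3.
R4 ← R4 / (49023/1921).
R1 ← R1 + 1644/1921·R4.
R2 ← R2 − 1835/1921·R4.
R3 ← R3 − 3217/1921·R4.
Reading off the reduced rows gives x_1 = -1/3, x_2 = 1/3, x_3 = 0, x_4 = -3.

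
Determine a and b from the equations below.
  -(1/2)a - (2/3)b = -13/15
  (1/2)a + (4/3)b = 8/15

Row-reduce the augmented matrix:
R1 ← R1 / (-1/2).
R2 ← R2 − 1/2·R1.
R2 ← R2 / (2/3).
R1 ← R1 − 4/3·R2.
Reading off the reduced rows gives a = 12/5, b = -1/2.

a = 12/5, b = -1/2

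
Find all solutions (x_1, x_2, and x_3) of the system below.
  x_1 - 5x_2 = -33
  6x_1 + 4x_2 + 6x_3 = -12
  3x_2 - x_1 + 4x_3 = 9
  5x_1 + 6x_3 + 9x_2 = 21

x_1 = -3, x_2 = 6, x_3 = -3

Row-reduce the augmented matrix:
R2 ← R2 − 6·R1.
R3 ← R3 + 1·R1.
R4 ← R4 − 5·R1.
R2 ← R2 / (34).
R1 ← R1 + 5·R2.
R3 ← R3 + 2·R2.
R4 ← R4 − 34·R2.
R3 ← R3 / (74/17).
R1 ← R1 − 15/17·R3.
R2 ← R2 − 3/17·R3.
R4 reduces to 0 = 0, so the extra equation is consistent.
Reading off the reduced rows gives x_1 = -3, x_2 = 6, x_3 = -3.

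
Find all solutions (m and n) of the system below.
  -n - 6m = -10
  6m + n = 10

infinitely many solutions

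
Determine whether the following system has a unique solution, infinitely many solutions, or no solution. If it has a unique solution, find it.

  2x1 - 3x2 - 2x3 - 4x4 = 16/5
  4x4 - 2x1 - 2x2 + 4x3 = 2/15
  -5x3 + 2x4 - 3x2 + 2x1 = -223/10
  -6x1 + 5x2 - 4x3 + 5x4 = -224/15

x1 = -7/5, x2 = 1/3, x3 = 5/2, x4 = -3

Row-reduce the augmented matrix:
R1 ← R1 / (2).
R2 ← R2 + 2·R1.
R3 ← R3 − 2·R1.
R4 ← R4 + 6·R1.
R2 ← R2 / (-5).
R1 ← R1 + 3/2·R2.
R4 ← R4 + 4·R2.
R3 ← R3 / (-3).
R1 ← R1 + 8/5·R3.
R2 ← R2 + 2/5·R3.
R4 ← R4 + 58/5·R3.
R4 ← R4 / (-151/5).
R1 ← R1 + 26/5·R4.
R2 ← R2 + 4/5·R4.
R3 ← R3 + 2·R4.
Reading off the reduced rows gives x1 = -7/5, x2 = 1/3, x3 = 5/2, x4 = -3.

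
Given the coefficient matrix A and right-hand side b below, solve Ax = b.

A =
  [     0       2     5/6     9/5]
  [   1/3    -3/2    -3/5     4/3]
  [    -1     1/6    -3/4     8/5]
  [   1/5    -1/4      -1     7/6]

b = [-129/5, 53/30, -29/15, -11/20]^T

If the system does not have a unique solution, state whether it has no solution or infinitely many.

x_1 = -4, x_2 = -5, x_3 = -6, x_4 = -6

Row-reduce the augmented matrix:
Swap R1 and R2.
R1 ← R1 / (1/3).
R3 ← R3 + 1·R1.
R4 ← R4 − 1/5·R1.
R2 ← R2 / (2).
R1 ← R1 + 9/2·R2.
R3 ← R3 + 13/3·R2.
R4 ← R4 − 13/20·R2.
R3 ← R3 / (-67/90).
R1 ← R1 − 3/40·R3.
R2 ← R2 − 5/12·R3.
R4 ← R4 + 1093/1200·R3.
R4 ← R4 / (-952069/80400).
R1 ← R1 − 24139/2680·R4.
R2 ← R2 − 8331/1340·R4.
R3 ← R3 + 855/67·R4.
Reading off the reduced rows gives x_1 = -4, x_2 = -5, x_3 = -6, x_4 = -6.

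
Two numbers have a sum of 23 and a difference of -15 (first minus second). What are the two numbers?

Let x = first number, y = second number.
  y + x = 23
  x - y = -15
Row-reduce the augmented matrix:
R2 ← R2 − 1·R1.
R2 ← R2 / (-2).
R1 ← R1 − 1·R2.
Reading off the reduced rows gives x = 4, y = 19.

first number: 4, second number: 19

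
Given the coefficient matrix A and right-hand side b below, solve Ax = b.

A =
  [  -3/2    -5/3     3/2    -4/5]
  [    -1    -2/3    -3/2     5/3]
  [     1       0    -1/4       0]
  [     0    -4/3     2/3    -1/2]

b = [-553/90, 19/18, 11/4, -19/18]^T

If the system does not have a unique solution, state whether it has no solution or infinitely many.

Row-reduce the augmented matrix:
R1 ← R1 / (-3/2).
R2 ← R2 + 1·R1.
R3 ← R3 − 1·R1.
R2 ← R2 / (4/9).
R1 ← R1 − 10/9·R2.
R3 ← R3 + 10/9·R2.
R4 ← R4 + 4/3·R2.
R3 ← R3 / (-11/2).
R1 ← R1 − 21/4·R3.
R2 ← R2 + 45/8·R3.
R4 ← R4 + 41/6·R3.
R4 ← R4 / (-7/99).
R1 ← R1 + 149/660·R4.
R2 ← R2 + 57/440·R4.
R3 ← R3 + 149/165·R4.
Reading off the reduced rows gives x_1 = 2, x_2 = -1/3, x_3 = -3, x_4 = -1.

x_1 = 2, x_2 = -1/3, x_3 = -3, x_4 = -1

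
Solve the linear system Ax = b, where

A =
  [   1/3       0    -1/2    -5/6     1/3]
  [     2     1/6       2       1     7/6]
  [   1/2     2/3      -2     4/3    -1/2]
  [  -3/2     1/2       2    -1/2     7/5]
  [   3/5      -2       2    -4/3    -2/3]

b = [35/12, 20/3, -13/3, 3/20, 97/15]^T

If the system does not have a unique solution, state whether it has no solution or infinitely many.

x_1 = 3, x_2 = 0, x_3 = 1, x_4 = -5/2, x_5 = 1

Row-reduce the augmented matrix:
R1 ← R1 / (1/3).
R2 ← R2 − 2·R1.
R3 ← R3 − 1/2·R1.
R4 ← R4 + 3/2·R1.
R5 ← R5 − 3/5·R1.
R2 ← R2 / (1/6).
R3 ← R3 − 2/3·R2.
R4 ← R4 − 1/2·R2.
R5 ← R5 + 2·R2.
R3 ← R3 / (-85/4).
R1 ← R1 + 3/2·R3.
R2 ← R2 − 30·R3.
R4 ← R4 + 61/4·R3.
R5 ← R5 − 629/10·R3.
R4 ← R4 / (-3509/510).
R1 ← R1 + 84/85·R4.
R2 ← R2 − 98/17·R4.
R3 ← R3 − 257/255·R4.
R5 ← R5 − 658/75·R4.
R5 ← R5 / (102757/263175).
R1 ← R1 − 5267/17545·R5.
R2 ← R2 − 4967/3509·R5.
R3 ← R3 − 7648/17545·R5.
R4 ← R4 + 1900/3509·R5.
Reading off the reduced rows gives x_1 = 3, x_2 = 0, x_3 = 1, x_4 = -5/2, x_5 = 1.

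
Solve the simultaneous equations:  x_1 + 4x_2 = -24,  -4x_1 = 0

From equation 1: x_1 = -24 − 4·x_2.
Substitute into equation 2 and solve: x_2 = -6.
Then x_1 = 0.

x_1 = 0, x_2 = -6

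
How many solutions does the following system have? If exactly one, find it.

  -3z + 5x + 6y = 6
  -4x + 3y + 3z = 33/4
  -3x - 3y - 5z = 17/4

x = -3/2, y = 7/4, z = -1

Row-reduce the augmented matrix:
R1 ← R1 / (5).
R2 ← R2 + 4·R1.
R3 ← R3 + 3·R1.
R2 ← R2 / (39/5).
R1 ← R1 − 6/5·R2.
R3 ← R3 − 3/5·R2.
R3 ← R3 / (-89/13).
R1 ← R1 + 9/13·R3.
R2 ← R2 − 1/13·R3.
Reading off the reduced rows gives x = -3/2, y = 7/4, z = -1.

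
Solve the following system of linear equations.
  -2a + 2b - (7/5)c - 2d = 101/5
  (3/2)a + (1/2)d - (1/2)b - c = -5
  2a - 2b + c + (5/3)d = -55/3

infinitely many solutions

Row-reduce:
R1 ← R1 / (-2).
R2 ← R2 − 3/2·R1.
R3 ← R3 − 2·R1.
R1 ← R1 + 1·R2.
R3 ← R3 / (-2/5).
R1 ← R1 + 27/20·R3.
R2 ← R2 + 41/20·R3.
Rank is 3 with 4 unknowns, leaving d free.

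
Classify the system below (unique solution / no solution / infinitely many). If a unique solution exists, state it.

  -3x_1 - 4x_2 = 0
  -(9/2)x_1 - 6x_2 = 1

no solution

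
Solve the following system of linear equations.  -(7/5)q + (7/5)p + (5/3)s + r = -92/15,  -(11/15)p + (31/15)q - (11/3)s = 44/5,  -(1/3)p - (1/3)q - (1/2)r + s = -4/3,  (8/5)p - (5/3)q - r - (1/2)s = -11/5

infinitely many solutions

Row-reduce:
R1 ← R1 / (7/5).
R2 ← R2 + 11/15·R1.
R3 ← R3 + 1/3·R1.
R4 ← R4 − 8/5·R1.
R2 ← R2 / (4/3).
R1 ← R1 + 1·R2.
R3 ← R3 + 2/3·R2.
R4 ← R4 + 1/15·R2.
Swap R3 and R4.
R3 ← R3 / (-127/60).
R1 ← R1 − 31/28·R3.
R2 ← R2 − 11/28·R3.
Rank is 3 with 4 unknowns, leaving s free.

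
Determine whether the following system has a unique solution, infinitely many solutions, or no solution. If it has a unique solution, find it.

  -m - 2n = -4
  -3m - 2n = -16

From equation 1: m = 4 − 2·n.
Substitute into equation 2 and solve: n = -1.
Then m = 6.

m = 6, n = -1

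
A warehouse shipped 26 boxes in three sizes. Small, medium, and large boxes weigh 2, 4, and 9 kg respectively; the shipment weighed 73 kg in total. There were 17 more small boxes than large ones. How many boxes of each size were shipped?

small boxes: 18, medium boxes: 7, large boxes: 1

Let s = small boxes, m = medium boxes, l = large boxes.
  l + m + s = 26
  2s + 4m + 9l = 73
  s - l = 17
Row-reduce the augmented matrix:
R2 ← R2 − 2·R1.
R3 ← R3 − 1·R1.
R2 ← R2 / (2).
R1 ← R1 − 1·R2.
R3 ← R3 + 1·R2.
R3 ← R3 / (3/2).
R1 ← R1 + 5/2·R3.
R2 ← R2 − 7/2·R3.
Reading off the reduced rows gives s = 18, m = 7, l = 1.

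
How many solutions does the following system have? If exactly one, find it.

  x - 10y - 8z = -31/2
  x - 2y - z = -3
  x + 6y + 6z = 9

no solution

Row-reduce:
R2 ← R2 − 1·R1.
R3 ← R3 − 1·R1.
R2 ← R2 / (8).
R1 ← R1 + 10·R2.
R3 ← R3 − 16·R2.
Row 3 reduces to 0 = -1/2, a contradiction. The system is inconsistent.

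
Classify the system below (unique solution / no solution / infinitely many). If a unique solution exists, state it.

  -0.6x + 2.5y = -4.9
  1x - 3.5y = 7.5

Row-reduce the augmented matrix:
R1 ← R1 / (-3/5).
R2 ← R2 − 1·R1.
R2 ← R2 / (2/3).
R1 ← R1 + 25/6·R2.
Reading off the reduced rows gives x = 4, y = -1.

x = 4, y = -1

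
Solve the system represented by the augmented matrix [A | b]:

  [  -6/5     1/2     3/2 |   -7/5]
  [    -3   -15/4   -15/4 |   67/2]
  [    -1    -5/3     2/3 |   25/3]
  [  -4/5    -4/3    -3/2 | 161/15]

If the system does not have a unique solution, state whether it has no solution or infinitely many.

no solution

Row-reduce:
R1 ← R1 / (-6/5).
R2 ← R2 + 3·R1.
R3 ← R3 + 1·R1.
R4 ← R4 + 4/5·R1.
R2 ← R2 / (-5).
R1 ← R1 + 5/12·R2.
R3 ← R3 + 25/12·R2.
R4 ← R4 + 5/3·R2.
R3 ← R3 / (61/24).
R1 ← R1 + 5/8·R3.
R2 ← R2 − 3/2·R3.
Row 4 reduces to 0 = -2/3, a contradiction. The system is inconsistent.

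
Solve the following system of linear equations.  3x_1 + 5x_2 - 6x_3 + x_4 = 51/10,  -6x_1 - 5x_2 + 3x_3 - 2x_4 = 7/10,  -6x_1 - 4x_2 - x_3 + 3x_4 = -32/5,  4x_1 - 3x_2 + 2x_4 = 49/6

Row-reduce the augmented matrix:
R1 ← R1 / (3).
R2 ← R2 + 6·R1.
R3 ← R3 + 6·R1.
R4 ← R4 − 4·R1.
R2 ← R2 / (5).
R1 ← R1 − 5/3·R2.
R3 ← R3 − 6·R2.
R4 ← R4 + 29/3·R2.
R3 ← R3 / (-11/5).
R1 ← R1 − 1·R3.
R2 ← R2 + 9/5·R3.
R4 ← R4 + 47/5·R3.
R4 ← R4 / (-683/33).
R1 ← R1 − 86/33·R4.
R2 ← R2 + 45/11·R4.
R3 ← R3 + 25/11·R4.
Reading off the reduced rows gives x_1 = 5/3, x_2 = -5/2, x_3 = -13/5, x_4 = -3.

x_1 = 5/3, x_2 = -5/2, x_3 = -13/5, x_4 = -3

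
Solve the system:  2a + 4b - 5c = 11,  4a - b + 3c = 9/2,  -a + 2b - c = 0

Row-reduce the augmented matrix:
R1 ← R1 / (2).
R2 ← R2 − 4·R1.
R3 ← R3 + 1·R1.
R2 ← R2 / (-9).
R1 ← R1 − 2·R2.
R3 ← R3 − 4·R2.
R3 ← R3 / (41/18).
R1 ← R1 − 7/18·R3.
R2 ← R2 + 13/9·R3.
Reading off the reduced rows gives a = 2, b = 1/2, c = -1.

a = 2, b = 1/2, c = -1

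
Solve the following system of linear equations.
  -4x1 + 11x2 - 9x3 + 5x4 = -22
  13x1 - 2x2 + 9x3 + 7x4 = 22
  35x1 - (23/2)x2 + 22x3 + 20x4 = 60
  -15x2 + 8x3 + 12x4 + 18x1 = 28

no solution

Row-reduce:
R1 ← R1 / (-4).
R2 ← R2 − 13·R1.
R3 ← R3 − 35·R1.
R4 ← R4 − 18·R1.
R2 ← R2 / (135/4).
R1 ← R1 + 11/4·R2.
R3 ← R3 − 339/4·R2.
R4 ← R4 − 69/2·R2.
R3 ← R3 / (-59/10).
R1 ← R1 − 3/5·R3.
R2 ← R2 + 3/5·R3.
R4 ← R4 + 59/5·R3.
Row 4 reduces to 0 = -4, a contradiction. The system is inconsistent.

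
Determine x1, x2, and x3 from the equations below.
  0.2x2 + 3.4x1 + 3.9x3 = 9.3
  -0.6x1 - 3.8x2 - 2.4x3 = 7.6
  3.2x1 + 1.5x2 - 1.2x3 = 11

x1 = 4, x2 = -2, x3 = -1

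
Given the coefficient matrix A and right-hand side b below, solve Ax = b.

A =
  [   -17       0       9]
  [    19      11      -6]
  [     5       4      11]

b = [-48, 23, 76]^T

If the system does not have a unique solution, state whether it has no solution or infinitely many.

x_1 = 6, x_2 = -5, x_3 = 6

Row-reduce the augmented matrix:
R1 ← R1 / (-17).
R2 ← R2 − 19·R1.
R3 ← R3 − 5·R1.
R2 ← R2 / (11).
R3 ← R3 − 4·R2.
R3 ← R3 / (2276/187).
R1 ← R1 + 9/17·R3.
R2 ← R2 − 69/187·R3.
Reading off the reduced rows gives x_1 = 6, x_2 = -5, x_3 = 6.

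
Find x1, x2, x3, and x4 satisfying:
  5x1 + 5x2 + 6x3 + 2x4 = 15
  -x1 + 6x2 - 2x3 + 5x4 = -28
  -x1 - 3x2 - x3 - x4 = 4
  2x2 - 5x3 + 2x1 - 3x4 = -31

Row-reduce the augmented matrix:
R1 ← R1 / (5).
R2 ← R2 + 1·R1.
R3 ← R3 + 1·R1.
R4 ← R4 − 2·R1.
R2 ← R2 / (7).
R1 ← R1 − 1·R2.
R3 ← R3 + 2·R2.
R3 ← R3 / (-1/35).
R1 ← R1 − 46/35·R3.
R2 ← R2 + 4/35·R3.
R4 ← R4 + 37/5·R3.
R4 ← R4 / (-248).
R1 ← R1 − 43·R4.
R2 ← R2 + 3·R4.
R3 ← R3 + 33·R4.
Reading off the reduced rows gives x1 = 0, x2 = -3, x3 = 5, x4 = 0.

x1 = 0, x2 = -3, x3 = 5, x4 = 0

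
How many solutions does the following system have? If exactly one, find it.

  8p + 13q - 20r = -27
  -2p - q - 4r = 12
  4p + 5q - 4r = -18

Row-reduce:
R1 ← R1 / (8).
R2 ← R2 + 2·R1.
R3 ← R3 − 4·R1.
R2 ← R2 / (9/4).
R1 ← R1 − 13/8·R2.
R3 ← R3 + 3/2·R2.
Row 3 reduces to 0 = -1, a contradiction. The system is inconsistent.

no solution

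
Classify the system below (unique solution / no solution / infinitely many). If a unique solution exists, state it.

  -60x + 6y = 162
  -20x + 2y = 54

Row-reduce:
R1 ← R1 / (-60).
R2 ← R2 + 20·R1.
Rank is 1 with 2 unknowns, leaving y free.

infinitely many solutions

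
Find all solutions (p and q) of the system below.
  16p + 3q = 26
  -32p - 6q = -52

Row-reduce:
R1 ← R1 / (16).
R2 ← R2 + 32·R1.
Rank is 1 with 2 unknowns, leaving q free.

infinitely many solutions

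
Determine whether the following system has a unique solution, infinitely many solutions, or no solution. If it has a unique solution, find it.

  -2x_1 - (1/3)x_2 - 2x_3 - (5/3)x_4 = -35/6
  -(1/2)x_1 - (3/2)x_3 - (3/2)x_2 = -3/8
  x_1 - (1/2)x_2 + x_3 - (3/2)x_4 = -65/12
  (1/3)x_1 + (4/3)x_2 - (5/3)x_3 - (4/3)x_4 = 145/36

x_1 = 11/4, x_2 = 2, x_3 = -8/3, x_4 = 3

Row-reduce the augmented matrix:
R1 ← R1 / (-2).
R2 ← R2 + 1/2·R1.
R3 ← R3 − 1·R1.
R4 ← R4 − 1/3·R1.
R2 ← R2 / (-17/12).
R1 ← R1 − 1/6·R2.
R3 ← R3 + 2/3·R2.
R4 ← R4 − 23/18·R2.
R3 ← R3 / (8/17).
R1 ← R1 − 15/17·R3.
R2 ← R2 − 12/17·R3.
R4 ← R4 + 148/51·R3.
R4 ← R4 / (-101/6).
R1 ← R1 − 45/8·R4.
R2 ← R2 − 7/2·R4.
R3 ← R3 + 43/8·R4.
Reading off the reduced rows gives x_1 = 11/4, x_2 = 2, x_3 = -8/3, x_4 = 3.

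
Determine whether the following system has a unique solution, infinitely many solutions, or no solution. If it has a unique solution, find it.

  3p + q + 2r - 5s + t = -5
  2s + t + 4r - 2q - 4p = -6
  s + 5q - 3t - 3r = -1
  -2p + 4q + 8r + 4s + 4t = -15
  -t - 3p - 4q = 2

no solution

Row-reduce:
R1 ← R1 / (3).
R2 ← R2 + 4·R1.
R4 ← R4 + 2·R1.
R5 ← R5 + 3·R1.
R2 ← R2 / (-2/3).
R1 ← R1 − 1/3·R2.
R3 ← R3 − 5·R2.
R4 ← R4 − 14/3·R2.
R5 ← R5 + 3·R2.
R3 ← R3 / (47).
R1 ← R1 − 4·R3.
R2 ← R2 + 10·R3.
R4 ← R4 − 56·R3.
R5 ← R5 + 28·R3.
R4 ← R4 / (400/47).
R1 ← R1 + 52/47·R4.
R2 ← R2 + 11/47·R4.
R3 ← R3 + 34/47·R4.
R5 ← R5 + 200/47·R4.
Row 5 reduces to 0 = 1/2, a contradiction. The system is inconsistent.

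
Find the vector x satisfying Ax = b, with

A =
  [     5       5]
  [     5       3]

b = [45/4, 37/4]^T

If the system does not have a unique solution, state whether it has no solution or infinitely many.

Row-reduce the augmented matrix:
R1 ← R1 / (5).
R2 ← R2 − 5·R1.
R2 ← R2 / (-2).
R1 ← R1 − 1·R2.
Reading off the reduced rows gives x_1 = 5/4, x_2 = 1.

x_1 = 5/4, x_2 = 1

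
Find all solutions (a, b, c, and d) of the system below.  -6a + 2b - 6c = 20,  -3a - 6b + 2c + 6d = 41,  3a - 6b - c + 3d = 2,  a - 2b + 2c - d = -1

a = -5, b = -2, c = 1, d = 2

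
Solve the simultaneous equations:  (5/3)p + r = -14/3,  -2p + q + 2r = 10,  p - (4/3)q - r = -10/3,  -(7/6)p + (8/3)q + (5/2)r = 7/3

no solution

Row-reduce:
R1 ← R1 / (5/3).
R2 ← R2 + 2·R1.
R3 ← R3 − 1·R1.
R4 ← R4 + 7/6·R1.
R3 ← R3 + 4/3·R2.
R4 ← R4 − 8/3·R2.
R3 ← R3 / (8/3).
R1 ← R1 − 3/5·R3.
R2 ← R2 − 16/5·R3.
R4 ← R4 + 16/3·R3.
Row 4 reduces to 0 = -2, a contradiction. The system is inconsistent.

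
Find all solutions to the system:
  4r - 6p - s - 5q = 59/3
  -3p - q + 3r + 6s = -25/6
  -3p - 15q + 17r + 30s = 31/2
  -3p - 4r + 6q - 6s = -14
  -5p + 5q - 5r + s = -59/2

p = 2/3, q = -7/3, r = 5/2, s = -2

Row-reduce the augmented matrix:
R1 ← R1 / (-6).
R2 ← R2 + 3·R1.
R3 ← R3 + 3·R1.
R4 ← R4 + 3·R1.
R5 ← R5 + 5·R1.
R2 ← R2 / (3/2).
R1 ← R1 − 5/6·R2.
R3 ← R3 + 25/2·R2.
R4 ← R4 − 17/2·R2.
R5 ← R5 − 55/6·R2.
R3 ← R3 / (70/3).
R1 ← R1 + 11/9·R3.
R2 ← R2 − 2/3·R3.
R4 ← R4 + 35/3·R3.
R5 ← R5 + 130/9·R3.
Swap R4 and R5.
R4 ← R4 / (305/21).
R1 ← R1 − 104/105·R4.
R2 ← R2 − 67/35·R4.
R3 ← R3 − 127/35·R4.
R5 reduces to 0 = 0, so the extra equation is consistent.
Reading off the reduced rows gives p = 2/3, q = -7/3, r = 5/2, s = -2.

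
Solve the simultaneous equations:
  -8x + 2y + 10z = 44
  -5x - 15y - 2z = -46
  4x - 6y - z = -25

x = -1, y = 3, z = 3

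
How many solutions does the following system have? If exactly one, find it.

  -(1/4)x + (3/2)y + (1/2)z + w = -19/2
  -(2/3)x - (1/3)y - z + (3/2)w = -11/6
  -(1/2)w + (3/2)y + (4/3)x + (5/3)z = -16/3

infinitely many solutions

Row-reduce:
R1 ← R1 / (-1/4).
R2 ← R2 + 2/3·R1.
R3 ← R3 − 4/3·R1.
R2 ← R2 / (-13/3).
R1 ← R1 + 6·R2.
R3 ← R3 − 19/2·R2.
R3 ← R3 / (-61/78).
R1 ← R1 − 16/13·R3.
R2 ← R2 − 7/13·R3.
Rank is 3 with 4 unknowns, leaving w free.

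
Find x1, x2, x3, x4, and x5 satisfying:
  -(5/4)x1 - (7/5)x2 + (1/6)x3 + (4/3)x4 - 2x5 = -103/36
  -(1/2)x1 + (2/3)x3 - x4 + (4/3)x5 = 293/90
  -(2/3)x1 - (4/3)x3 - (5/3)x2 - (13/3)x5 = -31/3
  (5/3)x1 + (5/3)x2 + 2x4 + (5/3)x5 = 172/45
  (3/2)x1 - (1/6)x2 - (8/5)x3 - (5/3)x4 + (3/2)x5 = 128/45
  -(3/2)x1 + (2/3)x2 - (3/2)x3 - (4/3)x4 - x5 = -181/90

Row-reduce the augmented matrix:
R1 ← R1 / (-5/4).
R2 ← R2 + 1/2·R1.
R3 ← R3 + 2/3·R1.
R4 ← R4 − 5/3·R1.
R5 ← R5 − 3/2·R1.
R6 ← R6 + 3/2·R1.
R2 ← R2 / (14/25).
R1 ← R1 − 28/25·R2.
R3 ← R3 + 23/25·R2.
R4 ← R4 + 1/5·R2.
R5 ← R5 + 277/150·R2.
R6 ← R6 − 176/75·R2.
R3 ← R3 / (-55/126).
R1 ← R1 + 4/3·R3.
R2 ← R2 − 15/14·R3.
R4 ← R4 − 55/126·R3.
R5 ← R5 − 81/140·R3.
R6 ← R6 + 59/14·R3.
Swap R4 and R5.
R4 ← R4 / (-2116/225).
R1 ← R1 − 178/15·R4.
R2 ← R2 + 32/3·R4.
R3 ← R3 − 37/5·R4.
R6 ← R6 − 3121/90·R4.
Swap R5 and R6.
R5 ← R5 / (649265/46552).
R1 ← R1 − 55227/11638·R5.
R2 ← R2 + 17005/5819·R5.
R3 ← R3 − 105445/23276·R5.
R4 ← R4 + 15965/23276·R5.
R6 reduces to 0 = 0, so the extra equation is consistent.
Reading off the reduced rows gives x1 = -1, x2 = -2/3, x3 = -2/3, x4 = 4/5, x5 = 3.

x1 = -1, x2 = -2/3, x3 = -2/3, x4 = 4/5, x5 = 3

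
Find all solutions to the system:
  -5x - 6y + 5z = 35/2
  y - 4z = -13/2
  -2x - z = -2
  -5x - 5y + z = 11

x = 1/2, y = -5/2, z = 1

Row-reduce the augmented matrix:
R1 ← R1 / (-5).
R3 ← R3 + 2·R1.
R4 ← R4 + 5·R1.
R1 ← R1 − 6/5·R2.
R3 ← R3 − 12/5·R2.
R4 ← R4 − 1·R2.
R3 ← R3 / (33/5).
R1 ← R1 − 19/5·R3.
R2 ← R2 + 4·R3.
R4 reduces to 0 = 0, so the extra equation is consistent.
Reading off the reduced rows gives x = 1/2, y = -5/2, z = 1.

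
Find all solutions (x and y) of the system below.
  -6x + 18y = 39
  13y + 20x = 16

Row-reduce the augmented matrix:
R1 ← R1 / (-6).
R2 ← R2 − 20·R1.
R2 ← R2 / (73).
R1 ← R1 + 3·R2.
Reading off the reduced rows gives x = -1/2, y = 2.

x = -1/2, y = 2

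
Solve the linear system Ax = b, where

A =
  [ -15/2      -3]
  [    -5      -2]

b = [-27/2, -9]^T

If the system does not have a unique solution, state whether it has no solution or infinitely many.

Row-reduce:
R1 ← R1 / (-15/2).
R2 ← R2 + 5·R1.
Rank is 1 with 2 unknowns, leaving x_2 free.

infinitely many solutions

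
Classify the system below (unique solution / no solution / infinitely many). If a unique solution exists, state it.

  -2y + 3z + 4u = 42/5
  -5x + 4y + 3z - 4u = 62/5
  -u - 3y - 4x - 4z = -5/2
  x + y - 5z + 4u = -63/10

Row-reduce the augmented matrix:
Swap R1 and R2.
R1 ← R1 / (-5).
R3 ← R3 + 4·R1.
R4 ← R4 − 1·R1.
R2 ← R2 / (-2).
R1 ← R1 + 4/5·R2.
R3 ← R3 + 31/5·R2.
R4 ← R4 − 9/5·R2.
R3 ← R3 / (-157/10).
R1 ← R1 + 9/5·R3.
R2 ← R2 + 3/2·R3.
R4 ← R4 + 17/10·R3.
R4 ← R4 / (1241/157).
R1 ← R1 − 58/157·R4.
R2 ← R2 + 161/157·R4.
R3 ← R3 − 102/157·R4.
Reading off the reduced rows gives x = -9/5, y = 1/2, z = 9/5, u = 1.

x = -9/5, y = 1/2, z = 9/5, u = 1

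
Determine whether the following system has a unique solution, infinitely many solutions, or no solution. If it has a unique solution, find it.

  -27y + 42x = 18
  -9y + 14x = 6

infinitely many solutions

Row-reduce:
R1 ← R1 / (42).
R2 ← R2 − 14·R1.
Rank is 1 with 2 unknowns, leaving y free.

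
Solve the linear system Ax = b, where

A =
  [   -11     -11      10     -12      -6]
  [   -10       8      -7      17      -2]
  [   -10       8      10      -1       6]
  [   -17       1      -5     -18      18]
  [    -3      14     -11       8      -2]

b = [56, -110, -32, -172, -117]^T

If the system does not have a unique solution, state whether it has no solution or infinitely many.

Row-reduce the augmented matrix:
R1 ← R1 / (-11).
R2 ← R2 + 10·R1.
R3 ← R3 + 10·R1.
R4 ← R4 + 17·R1.
R5 ← R5 + 3·R1.
R2 ← R2 / (18).
R1 ← R1 − 1·R2.
R3 ← R3 − 18·R2.
R4 ← R4 − 18·R2.
R5 ← R5 − 17·R2.
R3 ← R3 / (17).
R1 ← R1 + 1/66·R3.
R2 ← R2 + 59/66·R3.
R4 ← R4 + 48/11·R3.
R5 ← R5 − 97/66·R3.
R4 ← R4 / (-5981/187).
R1 ← R1 + 1601/3366·R4.
R2 ← R2 − 2033/3366·R4.
R3 ← R3 + 18/17·R4.
R5 ← R5 + 45541/3366·R4.
R5 ← R5 / (-91282/5981).
R1 ← R1 + 144/5981·R5.
R2 ← R2 − 6586/5981·R5.
R3 ← R3 + 2308/5981·R5.
R4 ← R4 + 4838/5981·R5.
Reading off the reduced rows gives x_1 = 5, x_2 = -3, x_3 = 6, x_4 = 0, x_5 = -3.

x_1 = 5, x_2 = -3, x_3 = 6, x_4 = 0, x_5 = -3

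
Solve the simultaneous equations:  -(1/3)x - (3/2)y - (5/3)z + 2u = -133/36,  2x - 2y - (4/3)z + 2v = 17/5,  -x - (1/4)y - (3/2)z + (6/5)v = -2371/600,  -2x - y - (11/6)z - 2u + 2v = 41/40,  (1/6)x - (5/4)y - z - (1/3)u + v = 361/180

x = 4/3, y = -8/3, z = 3/4, u = -3, v = -9/5

Row-reduce the augmented matrix:
R1 ← R1 / (-1/3).
R2 ← R2 − 2·R1.
R3 ← R3 + 1·R1.
R4 ← R4 + 2·R1.
R5 ← R5 − 1/6·R1.
R2 ← R2 / (-11).
R1 ← R1 − 9/2·R2.
R3 ← R3 − 17/4·R2.
R4 ← R4 − 8·R2.
R5 ← R5 + 2·R2.
R3 ← R3 / (-29/33).
R1 ← R1 − 4/11·R3.
R2 ← R2 − 34/33·R3.
R4 ← R4 + 5/66·R3.
R5 ← R5 − 5/22·R3.
R4 ← R4 / (-299/58).
R1 ← R1 + 48/29·R4.
R2 ← R2 + 78/29·R4.
R3 ← R3 − 45/29·R4.
R5 ← R5 + 325/174·R4.
R5 ← R5 / (-1/23).
R1 ← R1 − 867/1495·R5.
R2 ← R2 − 48/115·R5.
R3 ← R3 + 1878/1495·R5.
R4 ← R4 + 381/598·R5.
Reading off the reduced rows gives x = 4/3, y = -8/3, z = 3/4, u = -3, v = -9/5.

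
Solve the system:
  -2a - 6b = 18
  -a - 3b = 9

infinitely many solutions

Row-reduce:
R1 ← R1 / (-2).
R2 ← R2 + 1·R1.
Rank is 1 with 2 unknowns, leaving b free.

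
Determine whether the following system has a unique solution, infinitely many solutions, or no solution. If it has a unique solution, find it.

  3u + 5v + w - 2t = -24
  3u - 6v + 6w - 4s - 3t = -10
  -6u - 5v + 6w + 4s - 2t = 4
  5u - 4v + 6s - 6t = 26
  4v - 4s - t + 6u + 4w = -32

u = 2, v = -4, w = -2, s = 4, t = 4

Row-reduce the augmented matrix:
R1 ← R1 / (3).
R2 ← R2 − 3·R1.
R3 ← R3 + 6·R1.
R4 ← R4 − 5·R1.
R5 ← R5 − 6·R1.
R2 ← R2 / (-11).
R1 ← R1 − 5/3·R2.
R3 ← R3 − 5·R2.
R4 ← R4 + 37/3·R2.
R5 ← R5 + 6·R2.
R3 ← R3 / (113/11).
R1 ← R1 − 12/11·R3.
R2 ← R2 + 5/11·R3.
R4 ← R4 + 80/11·R3.
R5 ← R5 + 8/11·R3.
R4 ← R4 / (4078/339).
R1 ← R1 + 284/339·R4.
R2 ← R2 − 52/113·R4.
R3 ← R3 − 24/113·R4.
R5 ← R5 + 188/113·R4.
R5 ← R5 / (4573/2039).
R1 ← R1 + 1139/2039·R5.
R2 ← R2 − 80/2039·R5.
R3 ← R3 + 1061/2039·R5.
R4 ← R4 + 2073/4078·R5.
Reading off the reduced rows gives u = 2, v = -4, w = -2, s = 4, t = 4.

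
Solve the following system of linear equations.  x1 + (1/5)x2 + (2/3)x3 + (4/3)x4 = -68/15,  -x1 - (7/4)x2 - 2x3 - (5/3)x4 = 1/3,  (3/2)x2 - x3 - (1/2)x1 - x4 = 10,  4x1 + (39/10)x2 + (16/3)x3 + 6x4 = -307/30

no solution

Row-reduce:
R2 ← R2 + 1·R1.
R3 ← R3 + 1/2·R1.
R4 ← R4 − 4·R1.
R2 ← R2 / (-31/20).
R1 ← R1 − 1/5·R2.
R3 ← R3 − 8/5·R2.
R4 ← R4 − 31/10·R2.
R3 ← R3 / (-190/93).
R1 ← R1 − 46/93·R3.
R2 ← R2 − 80/93·R3.
Row 4 reduces to 0 = -1/2, a contradiction. The system is inconsistent.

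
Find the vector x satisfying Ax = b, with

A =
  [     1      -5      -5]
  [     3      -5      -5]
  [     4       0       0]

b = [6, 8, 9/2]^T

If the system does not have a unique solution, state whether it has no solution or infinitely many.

Row-reduce:
R2 ← R2 − 3·R1.
R3 ← R3 − 4·R1.
R2 ← R2 / (10).
R1 ← R1 + 5·R2.
R3 ← R3 − 20·R2.
Row 3 reduces to 0 = 1/2, a contradiction. The system is inconsistent.

no solution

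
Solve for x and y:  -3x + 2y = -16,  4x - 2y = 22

Row-reduce the augmented matrix:
R1 ← R1 / (-3).
R2 ← R2 − 4·R1.
R2 ← R2 / (2/3).
R1 ← R1 + 2/3·R2.
Reading off the reduced rows gives x = 6, y = 1.

x = 6, y = 1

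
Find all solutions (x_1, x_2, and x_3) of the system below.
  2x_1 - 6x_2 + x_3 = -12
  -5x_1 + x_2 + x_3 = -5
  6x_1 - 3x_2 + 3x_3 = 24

x_1 = 3, x_2 = 4, x_3 = 6

Row-reduce the augmented matrix:
R1 ← R1 / (2).
R2 ← R2 + 5·R1.
R3 ← R3 − 6·R1.
R2 ← R2 / (-14).
R1 ← R1 + 3·R2.
R3 ← R3 − 15·R2.
R3 ← R3 / (15/4).
R1 ← R1 + 1/4·R3.
R2 ← R2 + 1/4·R3.
Reading off the reduced rows gives x_1 = 3, x_2 = 4, x_3 = 6.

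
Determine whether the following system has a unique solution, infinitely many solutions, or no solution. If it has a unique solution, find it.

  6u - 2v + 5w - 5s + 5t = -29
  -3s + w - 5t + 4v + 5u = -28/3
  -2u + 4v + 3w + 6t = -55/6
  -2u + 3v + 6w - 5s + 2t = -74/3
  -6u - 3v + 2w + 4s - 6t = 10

u = -2/3, v = 0, w = -5/2, s = 2, t = -1/2

Row-reduce the augmented matrix:
R1 ← R1 / (6).
R2 ← R2 − 5·R1.
R3 ← R3 + 2·R1.
R4 ← R4 + 2·R1.
R5 ← R5 + 6·R1.
R2 ← R2 / (17/3).
R1 ← R1 + 1/3·R2.
R3 ← R3 − 10/3·R2.
R4 ← R4 − 7/3·R2.
R5 ← R5 + 5·R2.
R3 ← R3 / (111/17).
R1 ← R1 − 11/17·R3.
R2 ← R2 + 19/34·R3.
R4 ← R4 − 305/34·R3.
R5 ← R5 − 143/34·R3.
R4 ← R4 / (-869/222).
R1 ← R1 + 59/111·R4.
R2 ← R2 − 1/222·R4.
R3 ← R3 + 40/111·R4.
R5 ← R5 − 343/222·R4.
R5 ← R5 / (-18809/869).
R1 ← R1 − 370/869·R5.
R2 ← R2 + 445/869·R5.
R3 ← R3 − 2578/869·R5.
R4 ← R4 − 2331/869·R5.
Reading off the reduced rows gives u = -2/3, v = 0, w = -5/2, s = 2, t = -1/2.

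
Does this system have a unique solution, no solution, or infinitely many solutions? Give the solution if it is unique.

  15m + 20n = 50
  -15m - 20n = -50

Row-reduce:
R1 ← R1 / (15).
R2 ← R2 + 15·R1.
Rank is 1 with 2 unknowns, leaving n free.

infinitely many solutions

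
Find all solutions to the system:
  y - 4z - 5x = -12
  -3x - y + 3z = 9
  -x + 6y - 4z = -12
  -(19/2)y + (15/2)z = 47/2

no solution

Row-reduce:
R1 ← R1 / (-5).
R2 ← R2 + 3·R1.
R3 ← R3 + 1·R1.
R2 ← R2 / (-8/5).
R1 ← R1 + 1/5·R2.
R3 ← R3 − 29/5·R2.
R4 ← R4 + 19/2·R2.
R3 ← R3 / (131/8).
R1 ← R1 − 1/8·R3.
R2 ← R2 + 27/8·R3.
R4 ← R4 + 393/16·R3.
Row 4 reduces to 0 = 1, a contradiction. The system is inconsistent.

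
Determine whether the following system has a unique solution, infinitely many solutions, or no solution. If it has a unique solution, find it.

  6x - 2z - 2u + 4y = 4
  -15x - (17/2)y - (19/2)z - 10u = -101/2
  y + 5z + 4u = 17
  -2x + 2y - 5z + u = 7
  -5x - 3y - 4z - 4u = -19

Row-reduce:
R1 ← R1 / (6).
R2 ← R2 + 15·R1.
R4 ← R4 + 2·R1.
R5 ← R5 + 5·R1.
R2 ← R2 / (3/2).
R1 ← R1 − 2/3·R2.
R3 ← R3 − 1·R2.
R4 ← R4 − 10/3·R2.
R5 ← R5 − 1/3·R2.
R3 ← R3 / (44/3).
R1 ← R1 − 55/9·R3.
R2 ← R2 + 29/3·R3.
R4 ← R4 − 239/9·R3.
R5 ← R5 + 22/9·R3.
R4 ← R4 / (183/22).
R1 ← R1 − 1/2·R4.
R2 ← R2 + 17/22·R4.
R3 ← R3 − 21/22·R4.
Row 5 reduces to 0 = 2/3, a contradiction. The system is inconsistent.

no solution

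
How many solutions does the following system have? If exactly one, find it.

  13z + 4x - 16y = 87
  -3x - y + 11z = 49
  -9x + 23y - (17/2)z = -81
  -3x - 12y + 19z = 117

Row-reduce:
R1 ← R1 / (4).
R2 ← R2 + 3·R1.
R3 ← R3 + 9·R1.
R4 ← R4 + 3·R1.
R2 ← R2 / (-13).
R1 ← R1 + 4·R2.
R3 ← R3 + 13·R2.
R4 ← R4 + 24·R2.
Swap R3 and R4.
R3 ← R3 / (-497/52).
R1 ← R1 + 163/52·R3.
R2 ← R2 + 83/52·R3.
Row 4 reduces to 0 = 1/2, a contradiction. The system is inconsistent.

no solution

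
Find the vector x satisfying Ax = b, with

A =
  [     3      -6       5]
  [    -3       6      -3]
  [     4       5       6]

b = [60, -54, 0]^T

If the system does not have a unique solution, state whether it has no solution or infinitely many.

x_1 = 3, x_2 = -6, x_3 = 3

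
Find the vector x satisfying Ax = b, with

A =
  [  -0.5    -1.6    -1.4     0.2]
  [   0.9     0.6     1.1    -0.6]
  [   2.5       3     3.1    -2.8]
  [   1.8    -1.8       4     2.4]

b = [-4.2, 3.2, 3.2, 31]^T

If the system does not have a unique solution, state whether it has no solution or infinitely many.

Row-reduce the augmented matrix:
R1 ← R1 / (-1/2).
R2 ← R2 − 9/10·R1.
R3 ← R3 − 5/2·R1.
R4 ← R4 − 9/5·R1.
R2 ← R2 / (-57/25).
R1 ← R1 − 16/5·R2.
R3 ← R3 + 5·R2.
R4 ← R4 + 189/25·R2.
R3 ← R3 / (-224/285).
R1 ← R1 − 46/57·R3.
R2 ← R2 − 71/114·R3.
R4 ← R4 − 697/190·R3.
R4 ← R4 / (-909/448).
R1 ← R1 + 229/112·R4.
R2 ← R2 + 405/448·R4.
R3 ← R3 − 363/224·R4.
Reading off the reduced rows gives x_1 = 2, x_2 = -1, x_3 = 4, x_4 = 4.

x_1 = 2, x_2 = -1, x_3 = 4, x_4 = 4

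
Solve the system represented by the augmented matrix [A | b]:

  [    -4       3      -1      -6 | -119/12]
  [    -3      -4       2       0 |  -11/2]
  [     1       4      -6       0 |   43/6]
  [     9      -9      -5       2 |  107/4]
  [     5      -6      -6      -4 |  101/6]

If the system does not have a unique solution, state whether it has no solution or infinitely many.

x_1 = 5/3, x_2 = -1/2, x_3 = -5/4, x_4 = 1/2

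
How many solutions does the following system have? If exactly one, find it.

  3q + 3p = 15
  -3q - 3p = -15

Row-reduce:
R1 ← R1 / (3).
R2 ← R2 + 3·R1.
Rank is 1 with 2 unknowns, leaving q free.

infinitely many solutions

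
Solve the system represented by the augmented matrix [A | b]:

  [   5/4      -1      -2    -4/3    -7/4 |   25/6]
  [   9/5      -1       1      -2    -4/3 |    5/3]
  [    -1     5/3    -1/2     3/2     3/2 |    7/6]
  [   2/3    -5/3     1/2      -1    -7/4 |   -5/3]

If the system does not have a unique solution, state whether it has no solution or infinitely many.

Row-reduce:
R1 ← R1 / (5/4).
R2 ← R2 − 9/5·R1.
R3 ← R3 + 1·R1.
R4 ← R4 − 2/3·R1.
R2 ← R2 / (11/25).
R1 ← R1 + 4/5·R2.
R3 ← R3 − 13/15·R2.
R4 ← R4 + 17/15·R2.
R3 ← R3 / (-643/66).
R1 ← R1 − 60/11·R3.
R2 ← R2 − 97/11·R3.
R4 ← R4 − 763/66·R3.
R4 ← R4 / (2387/11574).
R1 ← R1 + 1700/1929·R4.
R2 ← R2 − 227/643·R4.
R3 ← R3 + 39/643·R4.
Rank is 4 with 5 unknowns, leaving x_5 free.

infinitely many solutions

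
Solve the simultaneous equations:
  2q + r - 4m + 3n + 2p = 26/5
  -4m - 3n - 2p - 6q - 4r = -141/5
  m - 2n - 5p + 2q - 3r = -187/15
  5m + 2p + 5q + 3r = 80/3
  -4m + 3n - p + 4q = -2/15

Row-reduce the augmented matrix:
R1 ← R1 / (-4).
R2 ← R2 + 4·R1.
R3 ← R3 − 1·R1.
R4 ← R4 − 5·R1.
R5 ← R5 + 4·R1.
R2 ← R2 / (-6).
R1 ← R1 + 3/4·R2.
R3 ← R3 + 5/4·R2.
R4 ← R4 − 15/4·R2.
R3 ← R3 / (-11/3).
R2 ← R2 − 2/3·R3.
R4 ← R4 − 2·R3.
R5 ← R5 + 3·R3.
R4 ← R4 / (105/22).
R1 ← R1 − 1/2·R4.
R2 ← R2 − 23/11·R4.
R3 ← R3 + 25/22·R4.
R5 ← R5 + 31/22·R4.
R5 ← R5 / (191/420).
R1 ← R1 − 149/420·R5.
R2 ← R2 − 46/105·R5.
R3 ← R3 − 43/84·R5.
R4 ← R4 − 17/420·R5.
Reading off the reduced rows gives m = 1, n = -3/5, p = 7/3, q = 2, r = 7/3.

m = 1, n = -3/5, p = 7/3, q = 2, r = 7/3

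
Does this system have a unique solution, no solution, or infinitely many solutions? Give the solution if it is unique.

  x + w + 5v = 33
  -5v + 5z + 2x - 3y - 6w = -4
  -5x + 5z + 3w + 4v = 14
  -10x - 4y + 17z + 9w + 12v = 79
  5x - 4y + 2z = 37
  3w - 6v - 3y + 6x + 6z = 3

Row-reduce the augmented matrix:
R2 ← R2 − 2·R1.
R3 ← R3 + 5·R1.
R4 ← R4 + 10·R1.
R5 ← R5 − 5·R1.
R6 ← R6 − 6·R1.
R2 ← R2 / (-3).
R4 ← R4 + 4·R2.
R5 ← R5 + 4·R2.
R6 ← R6 + 3·R2.
R3 ← R3 / (5).
R2 ← R2 + 5/3·R3.
R4 ← R4 − 31/3·R3.
R5 ← R5 + 14/3·R3.
R6 ← R6 − 1·R3.
R4 ← R4 / (197/15).
R1 ← R1 − 1·R4.
R2 ← R2 − 16/3·R4.
R3 ← R3 − 8/5·R4.
R5 ← R5 − 197/15·R4.
R6 ← R6 − 17/5·R4.
Swap R5 and R6.
R5 ← R5 / (-6405/197).
R1 ← R1 − 654/197·R5.
R2 ← R2 − 1124/197·R5.
R3 ← R3 − 613/197·R5.
R4 ← R4 − 331/197·R5.
R6 reduces to 0 = 0, so the extra equation is consistent.
Reading off the reduced rows gives x = 3, y = -5, z = 1, w = 0, v = 6.

x = 3, y = -5, z = 1, w = 0, v = 6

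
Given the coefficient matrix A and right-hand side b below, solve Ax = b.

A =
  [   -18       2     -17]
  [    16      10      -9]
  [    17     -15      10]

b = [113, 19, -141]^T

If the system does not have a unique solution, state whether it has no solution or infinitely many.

Row-reduce the augmented matrix:
R1 ← R1 / (-18).
R2 ← R2 − 16·R1.
R3 ← R3 − 17·R1.
R2 ← R2 / (106/9).
R1 ← R1 + 1/9·R2.
R3 ← R3 + 118/9·R2.
R3 ← R3 / (-3487/106).
R1 ← R1 − 38/53·R3.
R2 ← R2 + 217/106·R3.
Reading off the reduced rows gives x_1 = -3, x_2 = 4, x_3 = -3.

x_1 = -3, x_2 = 4, x_3 = -3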